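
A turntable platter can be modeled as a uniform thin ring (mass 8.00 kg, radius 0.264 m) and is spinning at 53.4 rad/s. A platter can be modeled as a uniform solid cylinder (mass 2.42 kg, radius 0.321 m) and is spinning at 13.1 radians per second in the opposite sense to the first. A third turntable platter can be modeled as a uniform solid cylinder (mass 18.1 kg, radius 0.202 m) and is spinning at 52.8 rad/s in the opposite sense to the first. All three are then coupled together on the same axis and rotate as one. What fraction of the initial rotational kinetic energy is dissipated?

fraction ≈ 0.973

The coupling torques are internal; angular momentum about the shared axis is conserved.
Moments of inertia: I_A = (8.00)(0.264)² = 0.5576 kg·m²; I_B = ½(2.42)(0.321)² = 0.1247 kg·m²; I_C = ½(18.1)(0.202)² = 0.3693 kg·m².
Taking A's sense as positive: L = (0.5576)(53.4) − (0.1247)(13.1) − (0.3693)(52.8) = 8.643 kg·m²·rad/s.
Combined I = 0.5576 + 0.1247 + 0.3693 = 1.052 kg·m².
ω_f = L / I = 8.643 / 1.052 = 8.220 rad/s.
KE_i = ½ΣIω² = 1320 J; KE_f = ½(1.052)(8.220)² = 35.52 J.
Fraction dissipated = (KE_i − KE_f)/KE_i = 0.9731.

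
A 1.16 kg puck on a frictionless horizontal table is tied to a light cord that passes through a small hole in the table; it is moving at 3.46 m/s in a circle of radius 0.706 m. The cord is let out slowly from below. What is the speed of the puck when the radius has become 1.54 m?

Central (radial) force ⇒ zero torque about the center ⇒ m v r is constant.
v₂ = v₁ r₁ / r₂ = (3.46)(0.706) / (1.54) = 1.586 m/s.

v₂ ≈ 1.59 m/s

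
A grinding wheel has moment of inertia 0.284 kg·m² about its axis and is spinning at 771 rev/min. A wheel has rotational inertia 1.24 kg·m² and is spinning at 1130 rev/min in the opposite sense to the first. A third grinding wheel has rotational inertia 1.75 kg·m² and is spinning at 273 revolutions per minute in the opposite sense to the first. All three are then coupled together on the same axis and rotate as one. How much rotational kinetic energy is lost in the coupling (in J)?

ΔKE lost ≈ 5710 J

No external torque acts about the common axis, so total angular momentum is conserved.
Taking A's sense as positive: L = (0.2840)(771) − (1.240)(1130) − (1.750)(273) = -1660 kg·m²·rpm.
Combined I = 0.2840 + 1.240 + 1.750 = 3.274 kg·m².
ω_f = L / I = -1660 / 3.274 = -507.0 rpm.
KE_i = ½ΣIω² = 10320 J; KE_f = ½(3.274)(53.10)² = 4615 J.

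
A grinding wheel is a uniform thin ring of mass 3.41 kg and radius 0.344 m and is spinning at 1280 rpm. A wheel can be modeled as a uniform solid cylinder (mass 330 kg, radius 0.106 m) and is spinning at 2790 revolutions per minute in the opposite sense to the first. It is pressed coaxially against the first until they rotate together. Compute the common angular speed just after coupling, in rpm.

The coupling torques are internal; angular momentum about the shared axis is conserved.
Moments of inertia: I_A = (3.41)(0.344)² = 0.4035 kg·m²; I_B = ½(330)(0.106)² = 1.854 kg·m².
Taking A's sense as positive: L = (0.4035)(1280) − (1.854)(2790) = -4656 kg·m²·rpm.
Combined I = 0.4035 + 1.854 = 2.257 kg·m².
ω_f = L / I = -4656 / 2.257 = -2062 rpm.

|ω_f| ≈ 2060 rpm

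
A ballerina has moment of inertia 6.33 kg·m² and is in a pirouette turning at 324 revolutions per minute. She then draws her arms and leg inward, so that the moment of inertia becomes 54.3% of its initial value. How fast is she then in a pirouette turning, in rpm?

ω₂ ≈ 597 rpm

Angular momentum about the spin axis is conserved since the torque about it is zero.
I₂ = 0.543 × 6.33 = 3.437 kg·m².
ω₂ = I₁ω₁ / I₂ = (6.330)(324 rpm) / (3.437) = 596.7 rpm.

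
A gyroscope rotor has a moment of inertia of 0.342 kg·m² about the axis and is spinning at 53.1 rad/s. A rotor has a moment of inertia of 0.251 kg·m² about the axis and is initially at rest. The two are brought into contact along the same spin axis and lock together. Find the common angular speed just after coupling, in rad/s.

|ω_f| ≈ 30.6 rad/s

The coupling torques are internal; angular momentum about the shared axis is conserved.
Taking A's sense as positive: L = (0.3420)(53.1) = 18.16 kg·m²·rad/s.
Combined I = 0.3420 + 0.2510 = 0.5930 kg·m².
ω_f = L / I = 18.16 / 0.5930 = 30.62 rad/s.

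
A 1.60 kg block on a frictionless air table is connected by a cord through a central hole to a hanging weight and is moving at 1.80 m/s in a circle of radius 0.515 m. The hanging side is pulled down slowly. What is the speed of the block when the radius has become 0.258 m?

Central (radial) force ⇒ zero torque about the center ⇒ m v r is constant.
v₂ = v₁ r₁ / r₂ = (1.80)(0.515) / (0.258) = 3.593 m/s.

v₂ ≈ 3.59 m/s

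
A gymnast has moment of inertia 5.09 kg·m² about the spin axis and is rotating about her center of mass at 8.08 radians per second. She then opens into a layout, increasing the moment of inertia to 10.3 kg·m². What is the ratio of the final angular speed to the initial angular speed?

Angular momentum about the spin axis is conserved since the torque about it is zero.
ω₂/ω₁ = I₁/I₂ = 5.090 / 10.30 = 0.4942.

ω₂/ω₁ ≈ 0.494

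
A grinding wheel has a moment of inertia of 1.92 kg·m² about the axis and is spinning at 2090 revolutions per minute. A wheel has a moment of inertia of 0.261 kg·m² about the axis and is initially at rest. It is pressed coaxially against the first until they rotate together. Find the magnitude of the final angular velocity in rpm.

The coupling torques are internal; angular momentum about the shared axis is conserved.
Taking A's sense as positive: L = (1.920)(2090) = 4013 kg·m²·rpm.
Combined I = 1.920 + 0.2610 = 2.181 kg·m².
ω_f = L / I = 4013 / 2.181 = 1840 rpm.

|ω_f| ≈ 1840 rpm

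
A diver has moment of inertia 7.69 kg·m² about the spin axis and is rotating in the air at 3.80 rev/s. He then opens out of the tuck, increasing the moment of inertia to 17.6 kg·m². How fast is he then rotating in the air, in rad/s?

With no external torque about the axis, L is conserved: I₁ω₁ = I₂ω₂.
ω₂ = I₁ω₁ / I₂ = (7.690)(3.80 rev/s) / (17.60) = 1.660 rev/s = 10.43 rad/s.

ω₂ ≈ 10.4 rad/s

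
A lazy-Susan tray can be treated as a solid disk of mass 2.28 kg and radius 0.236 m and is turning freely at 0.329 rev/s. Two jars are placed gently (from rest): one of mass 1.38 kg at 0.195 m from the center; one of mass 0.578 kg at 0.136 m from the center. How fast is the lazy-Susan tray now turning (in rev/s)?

The added mass arrives with no angular momentum about the center, and any external torque about the center is negligible, so the system's angular momentum is conserved.
I_p = ½(2.28)(0.236)² = 0.06349 kg·m².
Added inertia Σmr² = (1.38)(0.195)² + (0.578)(0.136)² = 0.06317 kg·m²; I_f = 0.06349 + 0.06317 = 0.1267 kg·m².
ω_f = I_p ω_i / I_f = (0.06349)(0.329) / 0.1267 = 0.1649 rev/s.

ω_f ≈ 0.165 rev/s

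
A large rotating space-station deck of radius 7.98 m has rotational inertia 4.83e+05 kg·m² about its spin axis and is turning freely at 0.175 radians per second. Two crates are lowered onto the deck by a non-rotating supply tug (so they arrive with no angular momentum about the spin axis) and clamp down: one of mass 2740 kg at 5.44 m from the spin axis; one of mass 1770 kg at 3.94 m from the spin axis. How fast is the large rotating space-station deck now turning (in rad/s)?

No external torque acts about the spin axis; L_before = L_after.
Added inertia Σmr² = (2740)(5.44)² + (1770)(3.94)² = 1.086e+05 kg·m²; I_f = 4.830e+05 + 1.086e+05 = 5.916e+05 kg·m².
ω_f = I_p ω_i / I_f = (4.830e+05)(0.175) / 5.916e+05 = 0.1429 rad/s.

ω_f ≈ 0.143 rad/s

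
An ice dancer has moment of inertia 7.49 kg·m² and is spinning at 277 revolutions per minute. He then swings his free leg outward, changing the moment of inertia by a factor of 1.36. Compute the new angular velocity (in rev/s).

With no external torque about the axis, L is conserved: I₁ω₁ = I₂ω₂.
I₂ = 1.36 × 7.49 = 10.19 kg·m².
ω₂ = I₁ω₁ / I₂ = (7.490)(277 rpm) / (10.19) = 203.7 rpm = 3.395 rev/s.

ω₂ ≈ 3.39 rev/s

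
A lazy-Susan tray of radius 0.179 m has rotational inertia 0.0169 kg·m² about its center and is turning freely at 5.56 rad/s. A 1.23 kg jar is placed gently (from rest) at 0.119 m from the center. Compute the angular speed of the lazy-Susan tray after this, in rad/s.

ω_f ≈ 2.74 rad/s

No external torque acts about the center; L_before = L_after.
Added inertia Σmr² = (1.23)(0.119)² = 0.01742 kg·m²; I_f = 0.01690 + 0.01742 = 0.03432 kg·m².
ω_f = I_p ω_i / I_f = (0.01690)(5.56) / 0.03432 = 2.738 rad/s.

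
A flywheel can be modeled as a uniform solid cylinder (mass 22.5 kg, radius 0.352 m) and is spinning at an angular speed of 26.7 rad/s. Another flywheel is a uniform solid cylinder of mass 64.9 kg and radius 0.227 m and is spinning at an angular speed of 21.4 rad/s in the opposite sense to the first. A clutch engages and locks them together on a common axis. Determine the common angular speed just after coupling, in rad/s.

|ω_f| ≈ 0.468 rad/s

No external torque acts about the common axis, so total angular momentum is conserved.
Moments of inertia: I_A = ½(22.5)(0.352)² = 1.394 kg·m²; I_B = ½(64.9)(0.227)² = 1.672 kg·m².
Taking A's sense as positive: L = (1.394)(26.7) − (1.672)(21.4) = 1.434 kg·m²·rad/s.
Combined I = 1.394 + 1.672 = 3.066 kg·m².
ω_f = L / I = 1.434 / 3.066 = 0.4678 rad/s.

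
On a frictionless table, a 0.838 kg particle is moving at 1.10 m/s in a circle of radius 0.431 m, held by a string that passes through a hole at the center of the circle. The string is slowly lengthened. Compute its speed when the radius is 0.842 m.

The only horizontal force on the mass is along the cord (radial), so it exerts no torque about the hole and angular momentum m v r is conserved.
v₂ = v₁ r₁ / r₂ = (1.10)(0.431) / (0.842) = 0.5631 m/s.

v₂ ≈ 0.563 m/s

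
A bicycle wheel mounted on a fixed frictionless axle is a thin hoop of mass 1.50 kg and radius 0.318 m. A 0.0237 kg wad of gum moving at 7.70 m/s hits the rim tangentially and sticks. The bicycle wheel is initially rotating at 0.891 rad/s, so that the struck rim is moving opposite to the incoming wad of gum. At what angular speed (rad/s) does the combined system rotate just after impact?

The axle reaction passes through the axle and exerts no torque about it; angular momentum about the axle is conserved through the impact.
I_p = (1.50)(0.318)² = 0.1517 kg·m². Taking the sense of the wad of gum's angular momentum as positive, L_{wad} = m v R = (0.0237)(7.70)(0.318) = 0.05803 kg·m²/s.
L_i = −I_p ω_p + m v R = −(0.1517)(0.891) + 0.05803 = -0.07712 kg·m²/s.
After sticking, I_f = I_p + m R² = 0.1517 + (0.0237)(0.318)² = 0.1541 kg·m².
ω_f = L_i / I_f = -0.07712 / 0.1541 = -0.5005 rad/s.

|ω_f| ≈ 0.501 rad/s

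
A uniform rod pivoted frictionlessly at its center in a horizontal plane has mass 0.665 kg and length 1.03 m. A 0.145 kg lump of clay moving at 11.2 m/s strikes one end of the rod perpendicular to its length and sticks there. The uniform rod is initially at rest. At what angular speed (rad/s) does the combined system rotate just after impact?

About the pivot the impulsive forces during the collision are internal, so angular momentum about that axis is conserved.
I_p = (1/12)(0.665)(1.03)² = 0.05879 kg·m². Taking the sense of the lump of clay's angular momentum as positive, L_{lump} = m v R = (0.145)(11.2)(1.03/2) = 0.8364 kg·m²/s.
L_i = 0 + 0.8364 = 0.8364 kg·m²/s.
After sticking, I_f = I_p + m R² = 0.05879 + (0.145)(1.03/2)² = 0.09725 kg·m².
ω_f = L_i / I_f = 0.8364 / 0.09725 = 8.600 rad/s.

|ω_f| ≈ 8.60 rad/s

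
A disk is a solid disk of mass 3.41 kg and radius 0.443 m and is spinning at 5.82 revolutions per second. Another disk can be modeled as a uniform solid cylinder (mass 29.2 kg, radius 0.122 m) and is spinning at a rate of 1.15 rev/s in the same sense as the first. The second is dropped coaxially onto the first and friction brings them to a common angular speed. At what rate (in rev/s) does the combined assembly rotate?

The coupling torques are internal; angular momentum about the shared axis is conserved.
Moments of inertia: I_A = ½(3.41)(0.443)² = 0.3346 kg·m²; I_B = ½(29.2)(0.122)² = 0.2173 kg·m².
Taking A's sense as positive: L = (0.3346)(5.82) + (0.2173)(1.15) = 2.197 kg·m²·rev/s.
Combined I = 0.3346 + 0.2173 = 0.5519 kg·m².
ω_f = L / I = 2.197 / 0.5519 = 3.981 rev/s.

|ω_f| ≈ 3.98 rev/s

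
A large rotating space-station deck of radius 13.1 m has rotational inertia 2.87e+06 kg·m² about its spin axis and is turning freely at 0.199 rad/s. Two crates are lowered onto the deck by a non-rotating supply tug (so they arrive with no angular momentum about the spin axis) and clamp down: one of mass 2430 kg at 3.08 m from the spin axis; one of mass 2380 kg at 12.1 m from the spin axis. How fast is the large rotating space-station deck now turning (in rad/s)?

ω_f ≈ 0.176 rad/s

No external torque acts about the spin axis; L_before = L_after.
Added inertia Σmr² = (2430)(3.08)² + (2380)(12.1)² = 3.715e+05 kg·m²; I_f = 2.870e+06 + 3.715e+05 = 3.242e+06 kg·m².
ω_f = I_p ω_i / I_f = (2.870e+06)(0.199) / 3.242e+06 = 0.1762 rad/s.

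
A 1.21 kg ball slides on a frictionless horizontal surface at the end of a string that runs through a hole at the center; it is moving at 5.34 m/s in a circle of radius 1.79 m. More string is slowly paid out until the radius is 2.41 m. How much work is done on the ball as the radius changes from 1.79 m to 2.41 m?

Central (radial) force ⇒ zero torque about the center ⇒ m v r is constant.
v₂ = v₁ r₁ / r₂ = (5.34)(1.79) / (2.41) = 3.966 m/s.
W = ΔKE = ½m(v₂² − v₁²) = -7.735 J.

W ≈ -7.73 J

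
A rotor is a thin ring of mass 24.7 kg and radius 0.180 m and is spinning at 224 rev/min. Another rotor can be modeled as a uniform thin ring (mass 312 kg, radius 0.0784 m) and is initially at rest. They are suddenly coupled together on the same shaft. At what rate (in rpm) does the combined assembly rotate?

|ω_f| ≈ 66.0 rpm

No external torque acts about the common axis, so total angular momentum is conserved.
Moments of inertia: I_A = (24.7)(0.180)² = 0.8003 kg·m²; I_B = (312)(0.0784)² = 1.918 kg·m².
Taking A's sense as positive: L = (0.8003)(224) = 179.3 kg·m²·rpm.
Combined I = 0.8003 + 1.918 = 2.718 kg·m².
ω_f = L / I = 179.3 / 2.718 = 65.95 rpm.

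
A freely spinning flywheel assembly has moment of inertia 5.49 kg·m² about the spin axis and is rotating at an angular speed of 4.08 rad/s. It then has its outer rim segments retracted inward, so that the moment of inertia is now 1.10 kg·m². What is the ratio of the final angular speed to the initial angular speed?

ω₂/ω₁ ≈ 4.99

No external torque acts about the spin axis, so angular momentum is conserved.
ω₂/ω₁ = I₁/I₂ = 5.490 / 1.100 = 4.991.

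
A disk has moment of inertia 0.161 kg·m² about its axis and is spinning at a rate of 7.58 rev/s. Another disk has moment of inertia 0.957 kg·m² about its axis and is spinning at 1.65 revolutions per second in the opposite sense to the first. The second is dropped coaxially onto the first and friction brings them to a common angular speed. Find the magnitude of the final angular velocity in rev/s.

|ω_f| ≈ 0.321 rev/s

No external torque acts about the common axis, so total angular momentum is conserved.
Taking A's sense as positive: L = (0.1610)(7.58) − (0.9570)(1.65) = -0.3587 kg·m²·rev/s.
Combined I = 0.1610 + 0.9570 = 1.118 kg·m².
ω_f = L / I = -0.3587 / 1.118 = -0.3208 rev/s.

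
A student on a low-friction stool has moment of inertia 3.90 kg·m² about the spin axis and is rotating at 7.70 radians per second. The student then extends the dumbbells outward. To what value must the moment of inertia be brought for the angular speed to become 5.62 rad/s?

I₂ ≈ 5.34 kg·m²

Angular momentum about the spin axis is conserved since the torque about it is zero.
I₂ = I₁ω₁ / ω₂ = (3.90)(7.70) / (5.62) = 5.343 kg·m².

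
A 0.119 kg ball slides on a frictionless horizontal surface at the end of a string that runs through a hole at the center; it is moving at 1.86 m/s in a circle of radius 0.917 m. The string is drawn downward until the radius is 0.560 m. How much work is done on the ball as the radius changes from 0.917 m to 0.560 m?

The only horizontal force on the mass is along the cord (radial), so it exerts no torque about the hole and angular momentum m v r is conserved.
v₂ = v₁ r₁ / r₂ = (1.86)(0.917) / (0.560) = 3.046 m/s.
W = ΔKE = ½m(v₂² − v₁²) = 0.3461 J.

W ≈ 0.346 J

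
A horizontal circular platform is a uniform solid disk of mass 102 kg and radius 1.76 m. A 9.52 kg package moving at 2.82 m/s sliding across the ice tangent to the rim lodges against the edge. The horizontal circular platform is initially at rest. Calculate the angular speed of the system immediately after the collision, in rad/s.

About the central axle the impulsive forces during the collision are internal, so angular momentum about that axis is conserved.
I_p = ½(102)(1.76)² = 158.0 kg·m². Taking the sense of the package's angular momentum as positive, L_{package} = m v R = (9.52)(2.82)(1.76) = 47.25 kg·m²/s.
L_i = 0 + 47.25 = 47.25 kg·m²/s.
After sticking, I_f = I_p + m R² = 158.0 + (9.52)(1.76)² = 187.5 kg·m².
ω_f = L_i / I_f = 47.25 / 187.5 = 0.2520 rad/s.

|ω_f| ≈ 0.252 rad/s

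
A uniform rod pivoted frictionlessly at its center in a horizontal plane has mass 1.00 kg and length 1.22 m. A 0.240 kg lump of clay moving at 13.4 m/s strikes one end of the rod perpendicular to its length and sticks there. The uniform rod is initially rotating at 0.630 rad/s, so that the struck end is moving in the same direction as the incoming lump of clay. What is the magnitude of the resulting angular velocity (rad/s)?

|ω_f| ≈ 9.56 rad/s

About the pivot the impulsive forces during the collision are internal, so angular momentum about that axis is conserved.
I_p = (1/12)(1.00)(1.22)² = 0.1240 kg·m². Taking the sense of the lump of clay's angular momentum as positive, L_{lump} = m v R = (0.240)(13.4)(1.22/2) = 1.962 kg·m²/s.
L_i = +I_p ω_p + m v R = +(0.1240)(0.630) + 1.962 = 2.040 kg·m²/s.
After sticking, I_f = I_p + m R² = 0.1240 + (0.240)(1.22/2)² = 0.2133 kg·m².
ω_f = L_i / I_f = 2.040 / 0.2133 = 9.562 rad/s.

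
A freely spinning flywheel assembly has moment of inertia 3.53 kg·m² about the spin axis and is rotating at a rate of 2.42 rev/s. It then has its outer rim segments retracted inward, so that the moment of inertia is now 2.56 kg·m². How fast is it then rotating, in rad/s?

ω₂ ≈ 21.0 rad/s

With no external torque about the axis, L is conserved: I₁ω₁ = I₂ω₂.
ω₂ = I₁ω₁ / I₂ = (3.530)(2.42 rev/s) / (2.560) = 3.337 rev/s = 20.97 rad/s.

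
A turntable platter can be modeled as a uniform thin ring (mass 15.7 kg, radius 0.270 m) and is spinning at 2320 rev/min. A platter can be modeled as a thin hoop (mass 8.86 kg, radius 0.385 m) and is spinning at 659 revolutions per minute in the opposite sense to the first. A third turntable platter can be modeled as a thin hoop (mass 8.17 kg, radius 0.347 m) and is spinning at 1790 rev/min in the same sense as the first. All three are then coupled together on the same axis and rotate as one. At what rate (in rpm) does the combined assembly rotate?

No external torque acts about the common axis, so total angular momentum is conserved.
Moments of inertia: I_A = (15.7)(0.270)² = 1.145 kg·m²; I_B = (8.86)(0.385)² = 1.313 kg·m²; I_C = (8.17)(0.347)² = 0.9837 kg·m².
Taking A's sense as positive: L = (1.145)(2320) − (1.313)(659) + (0.9837)(1790) = 3551 kg·m²·rpm.
Combined I = 1.145 + 1.313 + 0.9837 = 3.442 kg·m².
ω_f = L / I = 3551 / 3.442 = 1032 rpm.

|ω_f| ≈ 1030 rpm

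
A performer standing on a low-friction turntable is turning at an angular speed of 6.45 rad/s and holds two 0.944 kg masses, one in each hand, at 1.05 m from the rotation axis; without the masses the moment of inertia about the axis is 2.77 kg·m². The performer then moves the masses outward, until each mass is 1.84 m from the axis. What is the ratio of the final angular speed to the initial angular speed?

ω₂/ω₁ ≈ 0.530

Angular momentum about the spin axis is conserved since the torque about it is zero.
I₁ = 2.77 + 2(0.944)(1.05)² = 4.852 kg·m²; I₂ = 2.77 + 2(0.944)(1.84)² = 9.162 kg·m².
ω₂/ω₁ = I₁/I₂ = 4.852 / 9.162 = 0.5295.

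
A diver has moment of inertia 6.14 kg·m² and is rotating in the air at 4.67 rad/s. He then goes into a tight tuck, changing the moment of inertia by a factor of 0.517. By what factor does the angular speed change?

No external torque acts about the spin axis, so angular momentum is conserved.
I₂ = 0.517 × 6.14 = 3.174 kg·m².
ω₂/ω₁ = I₁/I₂ = 6.140 / 3.174 = 1.934.

ω₂/ω₁ ≈ 1.93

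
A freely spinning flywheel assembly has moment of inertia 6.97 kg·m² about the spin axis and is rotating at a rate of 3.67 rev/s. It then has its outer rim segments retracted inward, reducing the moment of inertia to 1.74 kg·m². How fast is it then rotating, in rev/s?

ω₂ ≈ 14.7 rev/s

No external torque acts about the spin axis, so angular momentum is conserved.
ω₂ = I₁ω₁ / I₂ = (6.970)(3.67 rev/s) / (1.740) = 14.70 rev/s.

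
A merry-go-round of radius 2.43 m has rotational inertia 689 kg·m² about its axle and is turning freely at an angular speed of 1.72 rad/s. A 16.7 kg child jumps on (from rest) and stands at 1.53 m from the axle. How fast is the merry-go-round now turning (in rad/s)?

The added mass arrives with no angular momentum about the axle, and any external torque about the axle is negligible, so the system's angular momentum is conserved.
Added inertia Σmr² = (16.7)(1.53)² = 39.09 kg·m²; I_f = 689.0 + 39.09 = 728.1 kg·m².
ω_f = I_p ω_i / I_f = (689.0)(1.72) / 728.1 = 1.628 rad/s.

ω_f ≈ 1.63 rad/s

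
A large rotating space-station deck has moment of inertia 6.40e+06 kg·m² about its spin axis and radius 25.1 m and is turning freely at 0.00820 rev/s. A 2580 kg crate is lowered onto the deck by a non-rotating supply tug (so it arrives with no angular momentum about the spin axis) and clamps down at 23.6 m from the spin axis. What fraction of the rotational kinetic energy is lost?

The added mass arrives with no angular momentum about the spin axis, and any external torque about the spin axis is negligible, so the system's angular momentum is conserved.
Added inertia Σmr² = (2580)(23.6)² = 1.437e+06 kg·m²; I_f = 6.400e+06 + 1.437e+06 = 7.837e+06 kg·m².
ω_f = I_p ω_i / I_f = (6.400e+06)(0.00820) / 7.837e+06 = 0.006696 rev/s.
KE_i = ½(6.400e+06)(0.05152 rad/s)² = 8494 J; KE_f = ½(7.837e+06)(0.04208)² = 6937 J.
Fraction lost = 0.1834.

fraction ≈ 0.183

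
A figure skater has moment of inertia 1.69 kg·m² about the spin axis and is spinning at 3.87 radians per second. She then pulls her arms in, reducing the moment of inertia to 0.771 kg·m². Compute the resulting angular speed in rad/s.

ω₂ ≈ 8.48 rad/s

Angular momentum about the spin axis is conserved since the torque about it is zero.
ω₂ = I₁ω₁ / I₂ = (1.690)(3.87 rad/s) / (0.7710) = 8.483 rad/s.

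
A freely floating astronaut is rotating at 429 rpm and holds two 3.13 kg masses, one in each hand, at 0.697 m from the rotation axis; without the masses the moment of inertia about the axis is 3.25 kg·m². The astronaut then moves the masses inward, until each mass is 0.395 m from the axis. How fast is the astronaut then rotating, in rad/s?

ω₂ ≈ 66.9 rad/s

No external torque acts about the spin axis, so angular momentum is conserved.
I₁ = 3.25 + 2(3.13)(0.697)² = 6.291 kg·m²; I₂ = 3.25 + 2(3.13)(0.395)² = 4.227 kg·m².
ω₂ = I₁ω₁ / I₂ = (6.291)(429 rpm) / (4.227) = 638.5 rpm = 66.87 rad/s.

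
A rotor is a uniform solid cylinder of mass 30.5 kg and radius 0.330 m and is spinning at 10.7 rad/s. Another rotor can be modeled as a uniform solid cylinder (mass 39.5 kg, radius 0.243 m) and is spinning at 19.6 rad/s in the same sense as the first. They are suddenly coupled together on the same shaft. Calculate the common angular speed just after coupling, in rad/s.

No external torque acts about the common axis, so total angular momentum is conserved.
Moments of inertia: I_A = ½(30.5)(0.330)² = 1.661 kg·m²; I_B = ½(39.5)(0.243)² = 1.166 kg·m².
Taking A's sense as positive: L = (1.661)(10.7) + (1.166)(19.6) = 40.63 kg·m²·rad/s.
Combined I = 1.661 + 1.166 = 2.827 kg·m².
ω_f = L / I = 40.63 / 2.827 = 14.37 rad/s.

|ω_f| ≈ 14.4 rad/s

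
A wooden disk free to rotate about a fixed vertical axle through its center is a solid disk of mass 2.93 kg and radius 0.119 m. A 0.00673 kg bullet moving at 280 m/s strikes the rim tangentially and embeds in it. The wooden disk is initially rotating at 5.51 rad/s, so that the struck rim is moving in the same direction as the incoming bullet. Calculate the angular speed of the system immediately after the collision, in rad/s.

The axle reaction passes through the axle and exerts no torque about it; angular momentum about the axle is conserved through the impact.
I_p = ½(2.93)(0.119)² = 0.02075 kg·m². Taking the sense of the bullet's angular momentum as positive, L_{bullet} = m v R = (0.00673)(280)(0.119) = 0.2242 kg·m²/s.
L_i = +I_p ω_p + m v R = +(0.02075)(5.51) + 0.2242 = 0.3386 kg·m²/s.
After sticking, I_f = I_p + m R² = 0.02075 + (0.00673)(0.119)² = 0.02084 kg·m².
ω_f = L_i / I_f = 0.3386 / 0.02084 = 16.24 rad/s.

|ω_f| ≈ 16.2 rad/s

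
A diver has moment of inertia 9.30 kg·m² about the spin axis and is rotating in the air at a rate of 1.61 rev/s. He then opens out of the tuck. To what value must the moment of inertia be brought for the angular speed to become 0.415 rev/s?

I₂ ≈ 36.1 kg·m²

No external torque acts about the spin axis, so angular momentum is conserved.
I₂ = I₁ω₁ / ω₂ = (9.30)(1.61) / (0.415) = 36.08 kg·m².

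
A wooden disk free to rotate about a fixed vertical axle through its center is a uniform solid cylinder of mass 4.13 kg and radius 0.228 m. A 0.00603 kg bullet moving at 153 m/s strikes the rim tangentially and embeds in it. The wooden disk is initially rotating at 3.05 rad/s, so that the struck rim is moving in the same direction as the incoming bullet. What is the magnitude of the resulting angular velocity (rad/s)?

About the axle the impulsive forces during the collision are internal, so angular momentum about that axis is conserved.
I_p = ½(4.13)(0.228)² = 0.1073 kg·m². Taking the sense of the bullet's angular momentum as positive, L_{bullet} = m v R = (0.00603)(153)(0.228) = 0.2104 kg·m²/s.
L_i = +I_p ω_p + m v R = +(0.1073)(3.05) + 0.2104 = 0.5378 kg·m²/s.
After sticking, I_f = I_p + m R² = 0.1073 + (0.00603)(0.228)² = 0.1077 kg·m².
ω_f = L_i / I_f = 0.5378 / 0.1077 = 4.995 rad/s.

|ω_f| ≈ 4.99 rad/s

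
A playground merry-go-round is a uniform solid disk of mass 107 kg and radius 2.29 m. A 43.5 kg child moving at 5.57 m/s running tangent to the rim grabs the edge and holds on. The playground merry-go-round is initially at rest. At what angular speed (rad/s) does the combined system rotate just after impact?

The axle reaction passes through the axle and exerts no torque about it; angular momentum about the axle is conserved through the impact.
I_p = ½(107)(2.29)² = 280.6 kg·m². Taking the sense of the child's angular momentum as positive, L_{child} = m v R = (43.5)(5.57)(2.29) = 554.9 kg·m²/s.
L_i = 0 + 554.9 = 554.9 kg·m²/s.
After sticking, I_f = I_p + m R² = 280.6 + (43.5)(2.29)² = 508.7 kg·m².
ω_f = L_i / I_f = 554.9 / 508.7 = 1.091 rad/s.

|ω_f| ≈ 1.09 rad/s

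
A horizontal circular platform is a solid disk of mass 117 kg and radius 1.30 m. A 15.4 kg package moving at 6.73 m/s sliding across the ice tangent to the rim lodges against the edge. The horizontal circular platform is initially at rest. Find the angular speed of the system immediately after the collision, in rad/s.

|ω_f| ≈ 1.08 rad/s

About the central axle the impulsive forces during the collision are internal, so angular momentum about that axis is conserved.
I_p = ½(117)(1.30)² = 98.86 kg·m². Taking the sense of the package's angular momentum as positive, L_{package} = m v R = (15.4)(6.73)(1.30) = 134.7 kg·m²/s.
L_i = 0 + 134.7 = 134.7 kg·m²/s.
After sticking, I_f = I_p + m R² = 98.86 + (15.4)(1.30)² = 124.9 kg·m².
ω_f = L_i / I_f = 134.7 / 124.9 = 1.079 rad/s.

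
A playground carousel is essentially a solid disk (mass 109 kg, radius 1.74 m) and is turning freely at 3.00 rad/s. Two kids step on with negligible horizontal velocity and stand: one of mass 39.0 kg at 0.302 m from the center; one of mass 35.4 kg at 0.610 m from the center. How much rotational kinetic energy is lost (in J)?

energy lost ≈ 68.4 J

The added mass arrives with no angular momentum about the center, and any external torque about the center is negligible, so the system's angular momentum is conserved.
I_p = ½(109)(1.74)² = 165.0 kg·m².
Added inertia Σmr² = (39.0)(0.302)² + (35.4)(0.610)² = 16.73 kg·m²; I_f = 165.0 + 16.73 = 181.7 kg·m².
ω_f = I_p ω_i / I_f = (165.0)(3.00) / 181.7 = 2.724 rad/s.
KE_i = ½(165.0)(3.000 rad/s)² = 742.5 J; KE_f = ½(181.7)(2.724)² = 674.2 J.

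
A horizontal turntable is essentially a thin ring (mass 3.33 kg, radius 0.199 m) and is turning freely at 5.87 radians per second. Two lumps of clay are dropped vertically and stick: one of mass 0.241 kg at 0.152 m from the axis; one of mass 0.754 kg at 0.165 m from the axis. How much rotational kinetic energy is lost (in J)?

The added mass arrives with no angular momentum about the axis, and any external torque about the axis is negligible, so the system's angular momentum is conserved.
I_p = (3.33)(0.199)² = 0.1319 kg·m².
Added inertia Σmr² = (0.241)(0.152)² + (0.754)(0.165)² = 0.02610 kg·m²; I_f = 0.1319 + 0.02610 = 0.1580 kg·m².
ω_f = I_p ω_i / I_f = (0.1319)(5.87) / 0.1580 = 4.900 rad/s.
KE_i = ½(0.1319)(5.870 rad/s)² = 2.272 J; KE_f = ½(0.1580)(4.900)² = 1.897 J.

energy lost ≈ 0.375 J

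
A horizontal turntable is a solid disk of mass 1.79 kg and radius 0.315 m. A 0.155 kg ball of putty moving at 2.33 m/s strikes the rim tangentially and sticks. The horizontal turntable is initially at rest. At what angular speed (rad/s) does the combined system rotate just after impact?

|ω_f| ≈ 1.09 rad/s

About the axle the impulsive forces during the collision are internal, so angular momentum about that axis is conserved.
I_p = ½(1.79)(0.315)² = 0.08881 kg·m². Taking the sense of the ball of putty's angular momentum as positive, L_{ball} = m v R = (0.155)(2.33)(0.315) = 0.1138 kg·m²/s.
L_i = 0 + 0.1138 = 0.1138 kg·m²/s.
After sticking, I_f = I_p + m R² = 0.08881 + (0.155)(0.315)² = 0.1042 kg·m².
ω_f = L_i / I_f = 0.1138 / 0.1042 = 1.092 rad/s.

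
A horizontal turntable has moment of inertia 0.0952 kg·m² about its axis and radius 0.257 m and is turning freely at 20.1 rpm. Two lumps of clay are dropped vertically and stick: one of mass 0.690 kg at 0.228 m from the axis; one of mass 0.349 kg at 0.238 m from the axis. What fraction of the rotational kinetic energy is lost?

No external torque acts about the axis; L_before = L_after.
Added inertia Σmr² = (0.690)(0.228)² + (0.349)(0.238)² = 0.05564 kg·m²; I_f = 0.09520 + 0.05564 = 0.1508 kg·m².
ω_f = I_p ω_i / I_f = (0.09520)(20.1) / 0.1508 = 12.69 rpm.
KE_i = ½(0.09520)(2.105 rad/s)² = 0.2109 J; KE_f = ½(0.1508)(1.328)² = 0.1331 J.
Fraction lost = 0.3689.

fraction ≈ 0.369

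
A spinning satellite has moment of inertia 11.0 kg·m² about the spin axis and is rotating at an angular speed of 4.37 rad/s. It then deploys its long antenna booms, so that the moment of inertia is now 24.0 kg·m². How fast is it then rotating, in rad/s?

Angular momentum about the spin axis is conserved since the torque about it is zero.
ω₂ = I₁ω₁ / I₂ = (11.00)(4.37 rad/s) / (24.00) = 2.003 rad/s.

ω₂ ≈ 2.00 rad/s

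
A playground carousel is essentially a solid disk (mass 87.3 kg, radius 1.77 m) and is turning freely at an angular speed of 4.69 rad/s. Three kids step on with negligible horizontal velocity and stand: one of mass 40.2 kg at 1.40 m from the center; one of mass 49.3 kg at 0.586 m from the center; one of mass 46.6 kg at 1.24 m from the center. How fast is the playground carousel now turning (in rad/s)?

ω_f ≈ 2.11 rad/s

The added mass arrives with no angular momentum about the center, and any external torque about the center is negligible, so the system's angular momentum is conserved.
I_p = ½(87.3)(1.77)² = 136.8 kg·m².
Added inertia Σmr² = (40.2)(1.40)² + (49.3)(0.586)² + (46.6)(1.24)² = 167.4 kg·m²; I_f = 136.8 + 167.4 = 304.1 kg·m².
ω_f = I_p ω_i / I_f = (136.8)(4.69) / 304.1 = 2.109 rad/s.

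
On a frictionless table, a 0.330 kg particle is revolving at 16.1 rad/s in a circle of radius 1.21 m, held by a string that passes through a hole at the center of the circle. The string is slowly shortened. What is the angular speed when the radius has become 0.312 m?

ω₂ ≈ 242 rad/s

No torque about the axis ⇒ m r₁² ω₁ = m r₂² ω₂.
ω₂ = ω₁ (r₁/r₂)² = (16.1)(1.21/0.312)² = 242.2 rad/s.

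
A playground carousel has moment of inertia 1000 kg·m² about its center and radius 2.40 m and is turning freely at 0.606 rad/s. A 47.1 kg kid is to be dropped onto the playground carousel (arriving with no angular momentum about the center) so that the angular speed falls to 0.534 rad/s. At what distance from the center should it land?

r ≈ 1.69 m

The added mass arrives with no angular momentum about the center, and any external torque about the center is negligible, so the system's angular momentum is conserved.
I_p ω_i = (I_p + m r²) ω_f ⇒ m r² = I_p(ω_i/ω_f − 1) = 1000(0.606/0.534 − 1) = 134.8 kg·m².
r = √(134.8/47.1) = 1.692 m.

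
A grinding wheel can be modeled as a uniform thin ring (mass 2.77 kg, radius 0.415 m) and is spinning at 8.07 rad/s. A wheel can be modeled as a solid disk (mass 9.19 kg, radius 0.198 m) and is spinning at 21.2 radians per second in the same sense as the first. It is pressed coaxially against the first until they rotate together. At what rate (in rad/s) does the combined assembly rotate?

|ω_f| ≈ 11.7 rad/s

The coupling torques are internal; angular momentum about the shared axis is conserved.
Moments of inertia: I_A = (2.77)(0.415)² = 0.4771 kg·m²; I_B = ½(9.19)(0.198)² = 0.1801 kg·m².
Taking A's sense as positive: L = (0.4771)(8.07) + (0.1801)(21.2) = 7.669 kg·m²·rad/s.
Combined I = 0.4771 + 0.1801 = 0.6572 kg·m².
ω_f = L / I = 7.669 / 0.6572 = 11.67 rad/s.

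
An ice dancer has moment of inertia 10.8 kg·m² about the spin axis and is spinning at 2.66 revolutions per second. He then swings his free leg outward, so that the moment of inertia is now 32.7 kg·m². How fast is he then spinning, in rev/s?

ω₂ ≈ 0.879 rev/s

With no external torque about the axis, L is conserved: I₁ω₁ = I₂ω₂.
ω₂ = I₁ω₁ / I₂ = (10.80)(2.66 rev/s) / (32.70) = 0.8785 rev/s.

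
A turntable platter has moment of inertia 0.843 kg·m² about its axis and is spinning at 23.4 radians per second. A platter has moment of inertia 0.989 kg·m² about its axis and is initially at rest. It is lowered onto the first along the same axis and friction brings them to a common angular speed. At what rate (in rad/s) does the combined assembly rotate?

|ω_f| ≈ 10.8 rad/s

No external torque acts about the common axis, so total angular momentum is conserved.
Taking A's sense as positive: L = (0.8430)(23.4) = 19.73 kg·m²·rad/s.
Combined I = 0.8430 + 0.9890 = 1.832 kg·m².
ω_f = L / I = 19.73 / 1.832 = 10.77 rad/s.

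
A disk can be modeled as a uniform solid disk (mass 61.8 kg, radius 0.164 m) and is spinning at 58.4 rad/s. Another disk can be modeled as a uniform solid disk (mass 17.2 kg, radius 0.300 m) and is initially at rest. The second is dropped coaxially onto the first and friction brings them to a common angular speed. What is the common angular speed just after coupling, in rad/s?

No external torque acts about the common axis, so total angular momentum is conserved.
Moments of inertia: I_A = ½(61.8)(0.164)² = 0.8311 kg·m²; I_B = ½(17.2)(0.300)² = 0.7740 kg·m².
Taking A's sense as positive: L = (0.8311)(58.4) = 48.54 kg·m²·rad/s.
Combined I = 0.8311 + 0.7740 = 1.605 kg·m².
ω_f = L / I = 48.54 / 1.605 = 30.24 rad/s.

|ω_f| ≈ 30.2 rad/s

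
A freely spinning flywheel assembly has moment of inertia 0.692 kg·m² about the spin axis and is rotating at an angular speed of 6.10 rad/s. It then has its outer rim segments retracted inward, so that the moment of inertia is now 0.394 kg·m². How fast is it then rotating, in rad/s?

ω₂ ≈ 10.7 rad/s

Angular momentum about the spin axis is conserved since the torque about it is zero.
ω₂ = I₁ω₁ / I₂ = (0.6920)(6.10 rad/s) / (0.3940) = 10.71 rad/s.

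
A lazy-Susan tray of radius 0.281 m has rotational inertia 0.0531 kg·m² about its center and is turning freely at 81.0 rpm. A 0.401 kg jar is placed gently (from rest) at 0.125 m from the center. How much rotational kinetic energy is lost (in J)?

energy lost ≈ 0.202 J

No external torque acts about the center; L_before = L_after.
Added inertia Σmr² = (0.401)(0.125)² = 0.006266 kg·m²; I_f = 0.05310 + 0.006266 = 0.05937 kg·m².
ω_f = I_p ω_i / I_f = (0.05310)(81.0) / 0.05937 = 72.45 rpm.
KE_i = ½(0.05310)(8.482 rad/s)² = 1.910 J; KE_f = ½(0.05937)(7.587)² = 1.709 J.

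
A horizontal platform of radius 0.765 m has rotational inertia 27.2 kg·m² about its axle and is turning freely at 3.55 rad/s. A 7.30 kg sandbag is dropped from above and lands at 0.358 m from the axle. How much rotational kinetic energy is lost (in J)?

The added mass arrives with no angular momentum about the axle, and any external torque about the axle is negligible, so the system's angular momentum is conserved.
Added inertia Σmr² = (7.30)(0.358)² = 0.9356 kg·m²; I_f = 27.20 + 0.9356 = 28.14 kg·m².
ω_f = I_p ω_i / I_f = (27.20)(3.55) / 28.14 = 3.432 rad/s.
KE_i = ½(27.20)(3.550 rad/s)² = 171.4 J; KE_f = ½(28.14)(3.432)² = 165.7 J.

energy lost ≈ 5.70 J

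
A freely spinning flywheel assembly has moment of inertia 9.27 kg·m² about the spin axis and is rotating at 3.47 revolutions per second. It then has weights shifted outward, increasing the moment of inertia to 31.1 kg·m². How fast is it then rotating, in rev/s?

ω₂ ≈ 1.03 rev/s

Angular momentum about the spin axis is conserved since the torque about it is zero.
ω₂ = I₁ω₁ / I₂ = (9.270)(3.47 rev/s) / (31.10) = 1.034 rev/s.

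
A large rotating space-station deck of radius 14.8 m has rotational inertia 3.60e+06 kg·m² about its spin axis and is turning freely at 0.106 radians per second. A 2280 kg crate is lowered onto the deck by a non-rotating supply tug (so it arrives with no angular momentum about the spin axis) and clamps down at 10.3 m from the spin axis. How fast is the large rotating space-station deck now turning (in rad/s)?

ω_f ≈ 0.0993 rad/s

No external torque acts about the spin axis; L_before = L_after.
Added inertia Σmr² = (2280)(10.3)² = 2.419e+05 kg·m²; I_f = 3.600e+06 + 2.419e+05 = 3.842e+06 kg·m².
ω_f = I_p ω_i / I_f = (3.600e+06)(0.106) / 3.842e+06 = 0.09933 rad/s.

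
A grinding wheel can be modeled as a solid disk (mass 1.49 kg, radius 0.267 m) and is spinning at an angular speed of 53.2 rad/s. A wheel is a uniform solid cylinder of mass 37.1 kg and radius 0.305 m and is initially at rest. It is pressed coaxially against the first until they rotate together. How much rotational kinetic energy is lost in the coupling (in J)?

The coupling torques are internal; angular momentum about the shared axis is conserved.
Moments of inertia: I_A = ½(1.49)(0.267)² = 0.05311 kg·m²; I_B = ½(37.1)(0.305)² = 1.726 kg·m².
Taking A's sense as positive: L = (0.05311)(53.2) = 2.825 kg·m²·rad/s.
Combined I = 0.05311 + 1.726 = 1.779 kg·m².
ω_f = L / I = 2.825 / 1.779 = 1.588 rad/s.
KE_i = ½ΣIω² = 75.16 J; KE_f = ½(1.779)(1.588)² = 2.244 J.

ΔKE lost ≈ 72.9 J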